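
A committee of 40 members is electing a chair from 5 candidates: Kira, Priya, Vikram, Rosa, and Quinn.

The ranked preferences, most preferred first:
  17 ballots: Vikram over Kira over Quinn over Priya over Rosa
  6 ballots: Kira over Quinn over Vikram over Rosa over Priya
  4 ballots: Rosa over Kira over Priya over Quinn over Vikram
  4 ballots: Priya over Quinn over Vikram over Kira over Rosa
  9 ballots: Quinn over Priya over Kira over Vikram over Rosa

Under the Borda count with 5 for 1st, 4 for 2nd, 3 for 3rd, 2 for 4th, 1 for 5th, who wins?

Kira

Kira: 17×4 + 6×5 + 4×4 + 4×2 + 9×3 = 149
Priya: 17×2 + 6×1 + 4×3 + 4×5 + 9×4 = 108
Vikram: 17×5 + 6×3 + 4×1 + 4×3 + 9×2 = 137
Rosa: 17×1 + 6×2 + 4×5 + 4×1 + 9×1 = 62
Quinn: 17×3 + 6×4 + 4×2 + 4×4 + 9×5 = 144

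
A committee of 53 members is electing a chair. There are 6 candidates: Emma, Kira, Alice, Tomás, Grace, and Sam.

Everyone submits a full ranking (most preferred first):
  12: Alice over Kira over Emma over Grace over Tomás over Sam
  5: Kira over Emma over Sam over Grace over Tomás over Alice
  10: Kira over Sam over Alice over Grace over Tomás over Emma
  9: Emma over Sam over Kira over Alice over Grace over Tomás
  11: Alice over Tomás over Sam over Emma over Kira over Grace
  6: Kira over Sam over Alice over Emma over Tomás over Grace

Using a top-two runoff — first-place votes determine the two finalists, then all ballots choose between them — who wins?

Round 1 first-place votes: Emma 9, Kira 21, Alice 23, Tomás 0, Grace 0, Sam 0. Alice and Kira advance.
Runoff: Alice is ranked above Kira on 23 ballots, Kira above Alice on 30.

Kira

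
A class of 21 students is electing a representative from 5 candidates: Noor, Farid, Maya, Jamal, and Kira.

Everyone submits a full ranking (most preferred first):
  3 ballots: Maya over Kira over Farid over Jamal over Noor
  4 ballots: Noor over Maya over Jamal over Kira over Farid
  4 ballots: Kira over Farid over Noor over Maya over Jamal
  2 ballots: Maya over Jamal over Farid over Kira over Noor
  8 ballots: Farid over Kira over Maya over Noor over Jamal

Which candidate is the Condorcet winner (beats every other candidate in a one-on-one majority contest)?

Kira vs Noor: 17–4
Kira vs Farid: 11–10
Kira vs Maya: 12–9
Kira vs Jamal: 15–6
Kira beats every other candidate.

Kira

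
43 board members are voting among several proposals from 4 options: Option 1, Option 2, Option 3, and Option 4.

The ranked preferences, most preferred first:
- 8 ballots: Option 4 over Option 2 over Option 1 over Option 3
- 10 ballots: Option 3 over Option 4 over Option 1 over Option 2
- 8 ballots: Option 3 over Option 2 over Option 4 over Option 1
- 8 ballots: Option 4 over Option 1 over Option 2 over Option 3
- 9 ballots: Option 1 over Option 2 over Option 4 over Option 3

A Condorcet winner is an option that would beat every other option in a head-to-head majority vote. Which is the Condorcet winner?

Option 4

Option 4 vs Option 1: 34–9
Option 4 vs Option 2: 26–17
Option 4 vs Option 3: 25–18
Option 4 beats every other option.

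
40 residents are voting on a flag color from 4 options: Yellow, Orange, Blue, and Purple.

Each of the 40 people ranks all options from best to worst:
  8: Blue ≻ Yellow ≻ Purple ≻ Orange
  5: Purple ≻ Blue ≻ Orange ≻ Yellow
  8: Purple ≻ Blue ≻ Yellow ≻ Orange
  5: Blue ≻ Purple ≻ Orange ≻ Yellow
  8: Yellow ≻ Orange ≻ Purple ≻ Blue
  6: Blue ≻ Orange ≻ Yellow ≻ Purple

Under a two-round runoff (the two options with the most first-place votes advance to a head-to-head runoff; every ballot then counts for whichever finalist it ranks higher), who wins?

Purple

Round 1 first-place votes: Yellow 8, Orange 0, Blue 19, Purple 13. Blue and Purple advance.
Runoff: Blue is ranked above Purple on 19 ballots, Purple above Blue on 21.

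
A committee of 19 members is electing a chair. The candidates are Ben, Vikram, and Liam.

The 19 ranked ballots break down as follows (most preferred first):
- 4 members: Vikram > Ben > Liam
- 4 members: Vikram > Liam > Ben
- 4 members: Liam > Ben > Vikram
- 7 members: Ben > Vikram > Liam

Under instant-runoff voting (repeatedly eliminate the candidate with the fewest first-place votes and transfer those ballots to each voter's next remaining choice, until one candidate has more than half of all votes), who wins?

Round 1: Ben 7, Vikram 8, Liam 4. Liam eliminated.
Round 2: Ben 11, Vikram 8. Ben has a majority (≥10).

Ben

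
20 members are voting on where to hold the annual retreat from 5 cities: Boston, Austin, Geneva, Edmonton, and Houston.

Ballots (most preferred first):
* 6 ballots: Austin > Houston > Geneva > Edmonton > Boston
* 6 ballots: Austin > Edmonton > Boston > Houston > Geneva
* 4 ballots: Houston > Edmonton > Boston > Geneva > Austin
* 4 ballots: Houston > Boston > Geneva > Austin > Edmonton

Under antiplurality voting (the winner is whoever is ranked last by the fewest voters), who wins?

Last-place votes: Boston 6, Austin 4, Geneva 6, Edmonton 4, Houston 0.

Houston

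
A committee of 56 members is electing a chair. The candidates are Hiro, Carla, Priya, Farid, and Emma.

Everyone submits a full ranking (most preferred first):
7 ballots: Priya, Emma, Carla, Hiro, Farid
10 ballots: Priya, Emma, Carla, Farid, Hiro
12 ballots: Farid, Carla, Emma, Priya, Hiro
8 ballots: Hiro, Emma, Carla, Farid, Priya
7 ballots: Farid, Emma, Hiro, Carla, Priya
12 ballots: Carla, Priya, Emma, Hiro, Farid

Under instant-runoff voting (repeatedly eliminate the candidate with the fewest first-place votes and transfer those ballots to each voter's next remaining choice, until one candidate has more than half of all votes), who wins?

Carla

Round 1: Hiro 8, Carla 12, Priya 17, Farid 19, Emma 0. Emma eliminated.
Round 2: Hiro 8, Carla 12, Priya 17, Farid 19. Hiro eliminated.
Round 3: Carla 20, Priya 17, Farid 19. Priya eliminated.
Round 4: Carla 37, Farid 19. Carla has a majority (≥29).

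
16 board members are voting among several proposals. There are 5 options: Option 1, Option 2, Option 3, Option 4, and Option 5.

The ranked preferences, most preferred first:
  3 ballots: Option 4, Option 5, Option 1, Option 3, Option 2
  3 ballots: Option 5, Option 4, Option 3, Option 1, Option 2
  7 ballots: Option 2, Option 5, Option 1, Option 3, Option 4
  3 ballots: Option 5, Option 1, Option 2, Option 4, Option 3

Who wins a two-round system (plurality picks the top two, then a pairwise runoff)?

Round 1 first-place votes: Option 1 0, Option 2 7, Option 3 0, Option 4 3, Option 5 6. Option 2 and Option 5 advance.
Runoff: Option 2 is ranked above Option 5 on 7 ballots, Option 5 above Option 2 on 9.

Option 5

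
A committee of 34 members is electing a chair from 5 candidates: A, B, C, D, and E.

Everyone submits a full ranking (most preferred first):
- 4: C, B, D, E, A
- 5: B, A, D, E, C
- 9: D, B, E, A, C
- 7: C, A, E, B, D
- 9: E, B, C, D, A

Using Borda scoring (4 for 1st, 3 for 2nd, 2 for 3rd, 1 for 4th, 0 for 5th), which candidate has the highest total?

A: 4×0 + 5×3 + 9×1 + 7×3 + 9×0 = 45
B: 4×3 + 5×4 + 9×3 + 7×1 + 9×3 = 93
C: 4×4 + 5×0 + 9×0 + 7×4 + 9×2 = 62
D: 4×2 + 5×2 + 9×4 + 7×0 + 9×1 = 63
E: 4×1 + 5×1 + 9×2 + 7×2 + 9×4 = 77

B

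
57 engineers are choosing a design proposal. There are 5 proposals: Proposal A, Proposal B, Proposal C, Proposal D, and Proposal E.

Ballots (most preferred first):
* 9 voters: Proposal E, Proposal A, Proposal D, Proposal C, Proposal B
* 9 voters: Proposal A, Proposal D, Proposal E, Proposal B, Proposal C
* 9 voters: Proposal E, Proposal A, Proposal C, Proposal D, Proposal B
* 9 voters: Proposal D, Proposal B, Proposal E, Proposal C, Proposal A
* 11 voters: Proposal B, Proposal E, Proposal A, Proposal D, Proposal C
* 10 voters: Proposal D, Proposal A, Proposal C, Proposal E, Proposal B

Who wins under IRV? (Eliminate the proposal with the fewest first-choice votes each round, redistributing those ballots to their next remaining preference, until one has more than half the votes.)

Round 1: Proposal A 9, Proposal B 11, Proposal C 0, Proposal D 19, Proposal E 18. Proposal C eliminated.
Round 2: Proposal A 9, Proposal B 11, Proposal D 19, Proposal E 18. Proposal A eliminated.
Round 3: Proposal B 11, Proposal D 28, Proposal E 18. Proposal B eliminated.
Round 4: Proposal D 28, Proposal E 29. Proposal E has a majority (≥29).

Proposal E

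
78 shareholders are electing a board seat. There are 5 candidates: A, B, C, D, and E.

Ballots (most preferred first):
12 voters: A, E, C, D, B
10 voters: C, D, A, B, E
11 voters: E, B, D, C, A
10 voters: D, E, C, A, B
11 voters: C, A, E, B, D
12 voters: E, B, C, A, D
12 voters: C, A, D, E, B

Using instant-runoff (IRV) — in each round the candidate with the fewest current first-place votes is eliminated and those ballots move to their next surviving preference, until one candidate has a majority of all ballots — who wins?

E

Round 1: A 12, B 0, C 33, D 10, E 23. B eliminated.
Round 2: A 12, C 33, D 10, E 23. D eliminated.
Round 3: A 12, C 33, E 33. A eliminated.
Round 4: C 33, E 45. E has a majority (≥40).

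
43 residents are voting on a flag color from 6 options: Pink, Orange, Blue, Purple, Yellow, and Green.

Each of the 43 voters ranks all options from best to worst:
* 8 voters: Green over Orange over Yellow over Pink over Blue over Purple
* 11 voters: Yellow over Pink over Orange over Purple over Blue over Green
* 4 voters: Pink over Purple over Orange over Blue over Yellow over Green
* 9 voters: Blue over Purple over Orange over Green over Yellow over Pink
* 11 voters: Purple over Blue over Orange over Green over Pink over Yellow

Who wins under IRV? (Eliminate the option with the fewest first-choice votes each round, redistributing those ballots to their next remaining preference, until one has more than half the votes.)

Round 1: Pink 4, Orange 0, Blue 9, Purple 11, Yellow 11, Green 8. Orange eliminated.
Round 2: Pink 4, Blue 9, Purple 11, Yellow 11, Green 8. Pink eliminated.
Round 3: Blue 9, Purple 15, Yellow 11, Green 8. Green eliminated.
Round 4: Blue 9, Purple 15, Yellow 19. Blue eliminated.
Round 5: Purple 24, Yellow 19. Purple has a majority (≥22).

Purple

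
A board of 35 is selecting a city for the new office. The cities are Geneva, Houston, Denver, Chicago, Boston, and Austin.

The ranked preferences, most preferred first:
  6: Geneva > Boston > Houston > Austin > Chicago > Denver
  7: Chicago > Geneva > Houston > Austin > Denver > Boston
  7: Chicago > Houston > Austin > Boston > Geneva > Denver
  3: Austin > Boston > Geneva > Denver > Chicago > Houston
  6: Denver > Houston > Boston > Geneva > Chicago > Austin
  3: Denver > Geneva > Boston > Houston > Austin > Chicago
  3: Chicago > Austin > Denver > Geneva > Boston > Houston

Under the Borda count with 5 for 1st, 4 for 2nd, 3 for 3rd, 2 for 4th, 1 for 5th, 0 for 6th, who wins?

Geneva

Geneva: 6×5 + 7×4 + 7×1 + 3×3 + 6×2 + 3×4 + 3×2 = 104
Houston: 6×3 + 7×3 + 7×4 + 3×0 + 6×4 + 3×2 + 3×0 = 97
Denver: 6×0 + 7×1 + 7×0 + 3×2 + 6×5 + 3×5 + 3×3 = 67
Chicago: 6×1 + 7×5 + 7×5 + 3×1 + 6×1 + 3×0 + 3×5 = 100
Boston: 6×4 + 7×0 + 7×2 + 3×4 + 6×3 + 3×3 + 3×1 = 80
Austin: 6×2 + 7×2 + 7×3 + 3×5 + 6×0 + 3×1 + 3×4 = 77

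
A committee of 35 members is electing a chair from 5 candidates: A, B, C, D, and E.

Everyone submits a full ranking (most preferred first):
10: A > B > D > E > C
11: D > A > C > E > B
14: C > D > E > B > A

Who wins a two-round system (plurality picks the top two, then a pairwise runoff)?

D

Round 1 first-place votes: A 10, B 0, C 14, D 11, E 0. C and D advance.
Runoff: C is ranked above D on 14 ballots, D above C on 21.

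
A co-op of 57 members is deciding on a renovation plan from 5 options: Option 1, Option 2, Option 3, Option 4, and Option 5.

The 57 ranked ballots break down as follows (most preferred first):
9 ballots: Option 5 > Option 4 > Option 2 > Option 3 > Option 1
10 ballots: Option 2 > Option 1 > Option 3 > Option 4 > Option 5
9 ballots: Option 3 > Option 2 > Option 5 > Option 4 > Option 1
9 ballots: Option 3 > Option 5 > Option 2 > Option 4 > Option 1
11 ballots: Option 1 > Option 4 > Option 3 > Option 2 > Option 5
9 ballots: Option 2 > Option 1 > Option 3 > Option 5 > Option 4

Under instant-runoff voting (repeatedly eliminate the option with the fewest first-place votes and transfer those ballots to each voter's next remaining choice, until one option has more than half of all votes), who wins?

Option 3

Round 1: Option 1 11, Option 2 19, Option 3 18, Option 4 0, Option 5 9. Option 4 eliminated.
Round 2: Option 1 11, Option 2 19, Option 3 18, Option 5 9. Option 5 eliminated.
Round 3: Option 1 11, Option 2 28, Option 3 18. Option 1 eliminated.
Round 4: Option 2 28, Option 3 29. Option 3 has a majority (≥29).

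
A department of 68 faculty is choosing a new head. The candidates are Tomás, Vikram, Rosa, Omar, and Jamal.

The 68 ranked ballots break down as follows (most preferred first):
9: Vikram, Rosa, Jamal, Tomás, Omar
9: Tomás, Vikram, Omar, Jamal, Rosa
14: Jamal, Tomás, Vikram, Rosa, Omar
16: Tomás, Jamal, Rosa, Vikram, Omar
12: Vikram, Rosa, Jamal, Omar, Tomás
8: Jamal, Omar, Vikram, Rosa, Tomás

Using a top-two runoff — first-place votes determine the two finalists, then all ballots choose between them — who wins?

Jamal

Round 1 first-place votes: Tomás 25, Vikram 21, Rosa 0, Omar 0, Jamal 22. Tomás and Jamal advance.
Runoff: Tomás is ranked above Jamal on 25 ballots, Jamal above Tomás on 43.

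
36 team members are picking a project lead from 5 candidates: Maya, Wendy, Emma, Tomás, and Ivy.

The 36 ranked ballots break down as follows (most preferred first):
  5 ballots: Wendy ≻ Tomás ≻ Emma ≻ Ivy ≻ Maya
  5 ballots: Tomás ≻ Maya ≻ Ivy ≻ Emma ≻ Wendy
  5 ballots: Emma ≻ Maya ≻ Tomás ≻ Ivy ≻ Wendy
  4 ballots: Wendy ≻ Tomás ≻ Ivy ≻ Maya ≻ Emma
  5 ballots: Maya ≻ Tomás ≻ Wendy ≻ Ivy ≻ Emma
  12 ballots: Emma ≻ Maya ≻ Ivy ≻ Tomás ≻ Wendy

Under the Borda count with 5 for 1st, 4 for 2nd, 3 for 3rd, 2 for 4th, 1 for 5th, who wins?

Maya

Maya: 5×1 + 5×4 + 5×4 + 4×2 + 5×5 + 12×4 = 126
Wendy: 5×5 + 5×1 + 5×1 + 4×5 + 5×3 + 12×1 = 82
Emma: 5×3 + 5×2 + 5×5 + 4×1 + 5×1 + 12×5 = 119
Tomás: 5×4 + 5×5 + 5×3 + 4×4 + 5×4 + 12×2 = 120
Ivy: 5×2 + 5×3 + 5×2 + 4×3 + 5×2 + 12×3 = 93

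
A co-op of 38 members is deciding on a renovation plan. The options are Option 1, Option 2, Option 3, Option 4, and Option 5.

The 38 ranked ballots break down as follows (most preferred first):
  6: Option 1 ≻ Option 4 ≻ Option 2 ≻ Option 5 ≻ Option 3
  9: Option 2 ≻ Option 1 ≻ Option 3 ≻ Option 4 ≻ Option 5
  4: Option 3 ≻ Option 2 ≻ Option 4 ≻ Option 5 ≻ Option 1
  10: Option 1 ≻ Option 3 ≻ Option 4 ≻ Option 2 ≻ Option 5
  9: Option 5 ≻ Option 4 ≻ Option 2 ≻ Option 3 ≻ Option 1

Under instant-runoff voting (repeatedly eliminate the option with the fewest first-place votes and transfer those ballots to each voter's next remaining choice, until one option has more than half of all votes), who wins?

Option 2

Round 1: Option 1 16, Option 2 9, Option 3 4, Option 4 0, Option 5 9. Option 4 eliminated.
Round 2: Option 1 16, Option 2 9, Option 3 4, Option 5 9. Option 3 eliminated.
Round 3: Option 1 16, Option 2 13, Option 5 9. Option 5 eliminated.
Round 4: Option 1 16, Option 2 22. Option 2 has a majority (≥20).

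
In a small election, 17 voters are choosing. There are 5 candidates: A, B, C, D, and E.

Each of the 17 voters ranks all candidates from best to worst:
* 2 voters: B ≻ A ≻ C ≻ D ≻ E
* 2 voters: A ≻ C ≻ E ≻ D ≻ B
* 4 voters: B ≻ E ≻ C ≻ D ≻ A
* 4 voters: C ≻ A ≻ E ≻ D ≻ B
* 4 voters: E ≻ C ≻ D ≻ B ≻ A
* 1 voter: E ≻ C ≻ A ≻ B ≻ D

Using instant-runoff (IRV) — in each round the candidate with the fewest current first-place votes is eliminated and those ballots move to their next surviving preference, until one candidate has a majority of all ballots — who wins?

Round 1: A 2, B 6, C 4, D 0, E 5. D eliminated.
Round 2: A 2, B 6, C 4, E 5. A eliminated.
Round 3: B 6, C 6, E 5. E eliminated.
Round 4: B 6, C 11. C has a majority (≥9).

C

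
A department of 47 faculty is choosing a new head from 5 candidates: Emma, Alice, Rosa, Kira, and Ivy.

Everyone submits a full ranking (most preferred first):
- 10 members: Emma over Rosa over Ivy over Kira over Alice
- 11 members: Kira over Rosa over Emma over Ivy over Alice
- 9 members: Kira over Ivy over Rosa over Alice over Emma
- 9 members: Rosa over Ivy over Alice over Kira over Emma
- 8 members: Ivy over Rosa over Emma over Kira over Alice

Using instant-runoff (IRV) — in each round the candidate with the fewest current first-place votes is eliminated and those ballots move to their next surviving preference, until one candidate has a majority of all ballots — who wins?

Rosa

Round 1: Emma 10, Alice 0, Rosa 9, Kira 20, Ivy 8. Alice eliminated.
Round 2: Emma 10, Rosa 9, Kira 20, Ivy 8. Ivy eliminated.
Round 3: Emma 10, Rosa 17, Kira 20. Emma eliminated.
Round 4: Rosa 27, Kira 20. Rosa has a majority (≥24).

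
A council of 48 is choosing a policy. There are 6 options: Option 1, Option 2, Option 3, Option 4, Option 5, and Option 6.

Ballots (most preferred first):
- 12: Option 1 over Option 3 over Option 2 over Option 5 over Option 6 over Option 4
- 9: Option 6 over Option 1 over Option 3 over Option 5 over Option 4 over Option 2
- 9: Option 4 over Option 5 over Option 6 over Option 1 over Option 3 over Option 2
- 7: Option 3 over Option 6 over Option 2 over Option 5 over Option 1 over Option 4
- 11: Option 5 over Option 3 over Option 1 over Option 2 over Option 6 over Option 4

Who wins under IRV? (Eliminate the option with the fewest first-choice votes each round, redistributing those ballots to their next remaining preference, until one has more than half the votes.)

Option 5

Round 1: Option 1 12, Option 2 0, Option 3 7, Option 4 9, Option 5 11, Option 6 9. Option 2 eliminated.
Round 2: Option 1 12, Option 3 7, Option 4 9, Option 5 11, Option 6 9. Option 3 eliminated.
Round 3: Option 1 12, Option 4 9, Option 5 11, Option 6 16. Option 4 eliminated.
Round 4: Option 1 12, Option 5 20, Option 6 16. Option 1 eliminated.
Round 5: Option 5 32, Option 6 16. Option 5 has a majority (≥25).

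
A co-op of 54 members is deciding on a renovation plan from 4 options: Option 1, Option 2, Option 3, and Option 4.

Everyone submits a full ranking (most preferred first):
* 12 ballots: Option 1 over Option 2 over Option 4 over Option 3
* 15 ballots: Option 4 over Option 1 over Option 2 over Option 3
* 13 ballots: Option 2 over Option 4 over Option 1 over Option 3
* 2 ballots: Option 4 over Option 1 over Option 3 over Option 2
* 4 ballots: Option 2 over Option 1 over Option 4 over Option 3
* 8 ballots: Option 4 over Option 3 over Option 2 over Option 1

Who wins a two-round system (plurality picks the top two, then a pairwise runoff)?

Option 2

Round 1 first-place votes: Option 1 12, Option 2 17, Option 3 0, Option 4 25. Option 4 and Option 2 advance.
Runoff: Option 4 is ranked above Option 2 on 25 ballots, Option 2 above Option 4 on 29.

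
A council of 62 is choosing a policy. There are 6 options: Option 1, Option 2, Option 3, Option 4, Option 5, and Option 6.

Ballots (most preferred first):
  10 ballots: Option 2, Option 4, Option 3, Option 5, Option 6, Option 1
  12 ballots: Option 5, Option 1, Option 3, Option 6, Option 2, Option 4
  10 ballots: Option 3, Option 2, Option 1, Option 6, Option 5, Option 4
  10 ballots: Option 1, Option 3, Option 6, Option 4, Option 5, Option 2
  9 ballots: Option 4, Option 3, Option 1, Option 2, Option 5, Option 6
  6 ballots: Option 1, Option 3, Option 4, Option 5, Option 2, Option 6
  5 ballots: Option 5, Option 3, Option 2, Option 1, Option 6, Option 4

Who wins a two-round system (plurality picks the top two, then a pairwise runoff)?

Round 1 first-place votes: Option 1 16, Option 2 10, Option 3 10, Option 4 9, Option 5 17, Option 6 0. Option 5 and Option 1 advance.
Runoff: Option 5 is ranked above Option 1 on 27 ballots, Option 1 above Option 5 on 35.

Option 1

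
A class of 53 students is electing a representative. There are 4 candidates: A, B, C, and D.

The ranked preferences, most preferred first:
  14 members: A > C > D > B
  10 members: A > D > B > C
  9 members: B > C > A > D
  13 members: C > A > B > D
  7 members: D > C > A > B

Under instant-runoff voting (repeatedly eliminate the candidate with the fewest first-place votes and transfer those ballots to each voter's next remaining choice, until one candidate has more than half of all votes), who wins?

Round 1: A 24, B 9, C 13, D 7. D eliminated.
Round 2: A 24, B 9, C 20. B eliminated.
Round 3: A 24, C 29. C has a majority (≥27).

C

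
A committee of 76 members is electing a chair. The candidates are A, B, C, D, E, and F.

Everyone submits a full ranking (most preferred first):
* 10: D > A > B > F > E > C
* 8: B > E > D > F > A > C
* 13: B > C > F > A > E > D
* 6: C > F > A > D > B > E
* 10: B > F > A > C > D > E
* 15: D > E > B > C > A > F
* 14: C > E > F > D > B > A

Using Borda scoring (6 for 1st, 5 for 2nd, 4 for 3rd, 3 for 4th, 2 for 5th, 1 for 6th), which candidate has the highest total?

A: 10×5 + 8×2 + 13×3 + 6×4 + 10×4 + 15×2 + 14×1 = 213
B: 10×4 + 8×6 + 13×6 + 6×2 + 10×6 + 15×4 + 14×2 = 326
C: 10×1 + 8×1 + 13×5 + 6×6 + 10×3 + 15×3 + 14×6 = 278
D: 10×6 + 8×4 + 13×1 + 6×3 + 10×2 + 15×6 + 14×3 = 275
E: 10×2 + 8×5 + 13×2 + 6×1 + 10×1 + 15×5 + 14×5 = 247
F: 10×3 + 8×3 + 13×4 + 6×5 + 10×5 + 15×1 + 14×4 = 257

B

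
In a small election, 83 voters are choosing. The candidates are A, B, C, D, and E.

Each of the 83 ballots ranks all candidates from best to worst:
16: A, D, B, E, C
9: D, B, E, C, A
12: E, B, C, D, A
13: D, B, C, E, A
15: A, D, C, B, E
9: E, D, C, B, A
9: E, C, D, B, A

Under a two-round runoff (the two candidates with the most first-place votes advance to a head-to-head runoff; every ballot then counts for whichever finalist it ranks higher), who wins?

E

Round 1 first-place votes: A 31, B 0, C 0, D 22, E 30. A and E advance.
Runoff: A is ranked above E on 31 ballots, E above A on 52.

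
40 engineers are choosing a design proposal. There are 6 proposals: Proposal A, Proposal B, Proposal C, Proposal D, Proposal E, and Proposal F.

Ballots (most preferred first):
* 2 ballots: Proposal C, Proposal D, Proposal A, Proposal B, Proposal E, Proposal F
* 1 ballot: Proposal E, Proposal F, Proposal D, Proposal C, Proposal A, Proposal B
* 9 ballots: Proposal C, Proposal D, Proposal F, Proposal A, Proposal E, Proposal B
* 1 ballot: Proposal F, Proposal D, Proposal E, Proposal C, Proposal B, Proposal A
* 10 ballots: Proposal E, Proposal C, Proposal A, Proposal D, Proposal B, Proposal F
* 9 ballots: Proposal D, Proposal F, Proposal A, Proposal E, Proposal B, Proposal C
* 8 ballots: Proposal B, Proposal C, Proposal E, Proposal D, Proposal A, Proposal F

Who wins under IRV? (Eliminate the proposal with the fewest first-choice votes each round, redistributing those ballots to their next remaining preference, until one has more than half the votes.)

Round 1: Proposal A 0, Proposal B 8, Proposal C 11, Proposal D 9, Proposal E 11, Proposal F 1. Proposal A eliminated.
Round 2: Proposal B 8, Proposal C 11, Proposal D 9, Proposal E 11, Proposal F 1. Proposal F eliminated.
Round 3: Proposal B 8, Proposal C 11, Proposal D 10, Proposal E 11. Proposal B eliminated.
Round 4: Proposal C 19, Proposal D 10, Proposal E 11. Proposal D eliminated.
Round 5: Proposal C 19, Proposal E 21. Proposal E has a majority (≥21).

Proposal E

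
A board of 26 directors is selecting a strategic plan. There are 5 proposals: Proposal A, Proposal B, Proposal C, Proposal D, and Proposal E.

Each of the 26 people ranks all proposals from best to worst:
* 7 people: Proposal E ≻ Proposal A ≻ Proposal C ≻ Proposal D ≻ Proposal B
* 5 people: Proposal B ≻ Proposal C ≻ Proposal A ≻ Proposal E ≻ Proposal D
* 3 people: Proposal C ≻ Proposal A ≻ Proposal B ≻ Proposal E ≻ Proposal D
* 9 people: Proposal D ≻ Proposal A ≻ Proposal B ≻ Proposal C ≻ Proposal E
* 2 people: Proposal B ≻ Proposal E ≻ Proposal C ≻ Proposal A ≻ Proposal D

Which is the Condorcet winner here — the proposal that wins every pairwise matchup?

Proposal A

Proposal A vs Proposal B: 19–7
Proposal A vs Proposal C: 16–10
Proposal A vs Proposal D: 17–9
Proposal A vs Proposal E: 17–9
Proposal A beats every other proposal.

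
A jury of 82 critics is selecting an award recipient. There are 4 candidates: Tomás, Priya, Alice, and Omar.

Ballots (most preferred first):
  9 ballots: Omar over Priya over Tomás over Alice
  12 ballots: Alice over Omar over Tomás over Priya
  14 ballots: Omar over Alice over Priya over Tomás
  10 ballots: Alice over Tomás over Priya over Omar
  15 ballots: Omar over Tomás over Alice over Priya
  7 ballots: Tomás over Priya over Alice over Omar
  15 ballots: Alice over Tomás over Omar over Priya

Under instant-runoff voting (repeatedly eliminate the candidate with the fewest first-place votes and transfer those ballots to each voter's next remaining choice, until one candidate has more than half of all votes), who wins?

Round 1: Tomás 7, Priya 0, Alice 37, Omar 38. Priya eliminated.
Round 2: Tomás 7, Alice 37, Omar 38. Tomás eliminated.
Round 3: Alice 44, Omar 38. Alice has a majority (≥42).

Alice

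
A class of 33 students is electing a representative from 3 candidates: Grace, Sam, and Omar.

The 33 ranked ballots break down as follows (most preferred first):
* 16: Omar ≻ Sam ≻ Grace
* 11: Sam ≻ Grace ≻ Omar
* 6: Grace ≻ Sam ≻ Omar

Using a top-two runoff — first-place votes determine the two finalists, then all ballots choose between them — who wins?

Round 1 first-place votes: Grace 6, Sam 11, Omar 16. Omar and Sam advance.
Runoff: Omar is ranked above Sam on 16 ballots, Sam above Omar on 17.

Sam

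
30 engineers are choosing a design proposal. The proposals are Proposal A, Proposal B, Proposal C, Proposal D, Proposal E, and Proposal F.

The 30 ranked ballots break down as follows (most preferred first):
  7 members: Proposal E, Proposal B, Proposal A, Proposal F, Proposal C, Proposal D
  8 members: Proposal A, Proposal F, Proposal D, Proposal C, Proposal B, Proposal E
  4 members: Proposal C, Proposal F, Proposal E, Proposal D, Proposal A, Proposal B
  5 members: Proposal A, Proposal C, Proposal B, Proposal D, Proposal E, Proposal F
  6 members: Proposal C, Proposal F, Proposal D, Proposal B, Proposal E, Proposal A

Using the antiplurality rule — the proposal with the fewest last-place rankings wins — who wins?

Last-place votes: Proposal A 6, Proposal B 4, Proposal C 0, Proposal D 7, Proposal E 8, Proposal F 5.

Proposal C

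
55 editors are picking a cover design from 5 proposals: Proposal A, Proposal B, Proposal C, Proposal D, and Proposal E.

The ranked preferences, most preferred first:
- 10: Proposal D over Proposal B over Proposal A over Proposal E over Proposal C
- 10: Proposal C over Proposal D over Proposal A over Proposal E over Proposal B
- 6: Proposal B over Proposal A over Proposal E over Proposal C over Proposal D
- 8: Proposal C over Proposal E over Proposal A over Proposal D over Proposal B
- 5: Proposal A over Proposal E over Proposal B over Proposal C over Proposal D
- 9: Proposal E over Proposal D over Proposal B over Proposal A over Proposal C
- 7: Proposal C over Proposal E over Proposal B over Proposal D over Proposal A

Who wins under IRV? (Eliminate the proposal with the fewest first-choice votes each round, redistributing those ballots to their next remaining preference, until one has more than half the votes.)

Proposal E

Round 1: Proposal A 5, Proposal B 6, Proposal C 25, Proposal D 10, Proposal E 9. Proposal A eliminated.
Round 2: Proposal B 6, Proposal C 25, Proposal D 10, Proposal E 14. Proposal B eliminated.
Round 3: Proposal C 25, Proposal D 10, Proposal E 20. Proposal D eliminated.
Round 4: Proposal C 25, Proposal E 30. Proposal E has a majority (≥28).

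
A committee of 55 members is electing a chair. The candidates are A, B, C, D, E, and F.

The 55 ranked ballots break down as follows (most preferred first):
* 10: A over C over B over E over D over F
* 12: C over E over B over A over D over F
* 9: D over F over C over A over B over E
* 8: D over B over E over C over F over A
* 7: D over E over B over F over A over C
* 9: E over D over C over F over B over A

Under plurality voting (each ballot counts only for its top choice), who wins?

First-place votes: A 10, B 0, C 12, D 24, E 9, F 0.

D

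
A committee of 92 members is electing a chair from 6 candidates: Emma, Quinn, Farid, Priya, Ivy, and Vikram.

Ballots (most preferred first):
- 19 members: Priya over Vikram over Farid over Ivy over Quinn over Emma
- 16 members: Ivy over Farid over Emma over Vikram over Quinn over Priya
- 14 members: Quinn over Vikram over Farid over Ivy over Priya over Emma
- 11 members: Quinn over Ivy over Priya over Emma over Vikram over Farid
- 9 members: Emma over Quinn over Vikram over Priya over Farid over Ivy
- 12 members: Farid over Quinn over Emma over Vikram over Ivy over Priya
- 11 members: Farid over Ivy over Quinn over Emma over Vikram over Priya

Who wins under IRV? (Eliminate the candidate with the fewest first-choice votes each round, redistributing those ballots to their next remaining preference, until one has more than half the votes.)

Round 1: Emma 9, Quinn 25, Farid 23, Priya 19, Ivy 16, Vikram 0. Vikram eliminated.
Round 2: Emma 9, Quinn 25, Farid 23, Priya 19, Ivy 16. Emma eliminated.
Round 3: Quinn 34, Farid 23, Priya 19, Ivy 16. Ivy eliminated.
Round 4: Quinn 34, Farid 39, Priya 19. Priya eliminated.
Round 5: Quinn 34, Farid 58. Farid has a majority (≥47).

Farid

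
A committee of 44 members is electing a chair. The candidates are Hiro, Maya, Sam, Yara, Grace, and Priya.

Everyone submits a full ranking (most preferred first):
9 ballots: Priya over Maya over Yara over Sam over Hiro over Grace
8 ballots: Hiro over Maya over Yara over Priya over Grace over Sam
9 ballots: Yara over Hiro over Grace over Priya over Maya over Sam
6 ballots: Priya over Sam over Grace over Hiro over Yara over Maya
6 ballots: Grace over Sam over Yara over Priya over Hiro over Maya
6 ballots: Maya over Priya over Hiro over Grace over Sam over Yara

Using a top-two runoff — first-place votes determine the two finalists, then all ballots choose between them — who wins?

Yara

Round 1 first-place votes: Hiro 8, Maya 6, Sam 0, Yara 9, Grace 6, Priya 15. Priya and Yara advance.
Runoff: Priya is ranked above Yara on 21 ballots, Yara above Priya on 23.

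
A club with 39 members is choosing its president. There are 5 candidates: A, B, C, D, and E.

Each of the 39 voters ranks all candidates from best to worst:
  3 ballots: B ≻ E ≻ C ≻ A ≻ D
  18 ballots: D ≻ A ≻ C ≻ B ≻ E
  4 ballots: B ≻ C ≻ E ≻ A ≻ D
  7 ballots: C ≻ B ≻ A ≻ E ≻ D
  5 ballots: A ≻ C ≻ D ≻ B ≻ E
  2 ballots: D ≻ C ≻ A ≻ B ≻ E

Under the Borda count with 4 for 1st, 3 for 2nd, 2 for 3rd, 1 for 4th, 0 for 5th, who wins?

A: 3×1 + 18×3 + 4×1 + 7×2 + 5×4 + 2×2 = 99
B: 3×4 + 18×1 + 4×4 + 7×3 + 5×1 + 2×1 = 74
C: 3×2 + 18×2 + 4×3 + 7×4 + 5×3 + 2×3 = 103
D: 3×0 + 18×4 + 4×0 + 7×0 + 5×2 + 2×4 = 90
E: 3×3 + 18×0 + 4×2 + 7×1 + 5×0 + 2×0 = 24

C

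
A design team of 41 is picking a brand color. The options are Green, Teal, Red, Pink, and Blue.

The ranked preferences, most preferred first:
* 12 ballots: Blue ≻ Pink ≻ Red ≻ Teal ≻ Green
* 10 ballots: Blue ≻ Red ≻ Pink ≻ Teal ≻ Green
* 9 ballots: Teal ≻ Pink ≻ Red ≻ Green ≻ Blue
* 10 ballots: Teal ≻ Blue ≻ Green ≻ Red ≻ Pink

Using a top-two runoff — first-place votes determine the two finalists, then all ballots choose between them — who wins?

Blue

Round 1 first-place votes: Green 0, Teal 19, Red 0, Pink 0, Blue 22. Blue and Teal advance.
Runoff: Blue is ranked above Teal on 22 ballots, Teal above Blue on 19.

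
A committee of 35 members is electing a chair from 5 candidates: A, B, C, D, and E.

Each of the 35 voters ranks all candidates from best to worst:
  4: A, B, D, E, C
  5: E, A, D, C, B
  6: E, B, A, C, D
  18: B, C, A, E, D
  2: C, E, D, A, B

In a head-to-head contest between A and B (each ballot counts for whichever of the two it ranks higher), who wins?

A is ranked above B on 11 ballots; B above A on 24.

B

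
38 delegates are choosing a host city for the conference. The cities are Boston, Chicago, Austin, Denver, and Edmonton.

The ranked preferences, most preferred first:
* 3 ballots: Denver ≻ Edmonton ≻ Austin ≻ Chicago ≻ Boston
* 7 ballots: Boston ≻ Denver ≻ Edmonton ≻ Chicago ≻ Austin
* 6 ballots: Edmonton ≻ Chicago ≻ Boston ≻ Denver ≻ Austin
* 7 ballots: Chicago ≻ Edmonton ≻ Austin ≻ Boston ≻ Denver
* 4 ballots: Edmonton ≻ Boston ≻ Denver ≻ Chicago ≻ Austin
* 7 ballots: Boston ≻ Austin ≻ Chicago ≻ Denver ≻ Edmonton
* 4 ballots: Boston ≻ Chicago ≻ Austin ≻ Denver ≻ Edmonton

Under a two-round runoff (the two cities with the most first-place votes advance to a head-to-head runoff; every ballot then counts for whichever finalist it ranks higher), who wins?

Round 1 first-place votes: Boston 18, Chicago 7, Austin 0, Denver 3, Edmonton 10. Boston and Edmonton advance.
Runoff: Boston is ranked above Edmonton on 18 ballots, Edmonton above Boston on 20.

Edmonton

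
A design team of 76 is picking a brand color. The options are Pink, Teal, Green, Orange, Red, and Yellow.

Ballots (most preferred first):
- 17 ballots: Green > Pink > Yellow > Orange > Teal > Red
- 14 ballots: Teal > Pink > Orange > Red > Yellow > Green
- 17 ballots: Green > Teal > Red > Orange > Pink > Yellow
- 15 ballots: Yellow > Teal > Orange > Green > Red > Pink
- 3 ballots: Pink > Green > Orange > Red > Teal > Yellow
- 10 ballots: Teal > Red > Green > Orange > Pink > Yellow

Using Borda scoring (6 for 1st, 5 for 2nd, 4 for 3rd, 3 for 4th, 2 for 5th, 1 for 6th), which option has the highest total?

Pink: 17×5 + 14×5 + 17×2 + 15×1 + 3×6 + 10×2 = 242
Teal: 17×2 + 14×6 + 17×5 + 15×5 + 3×2 + 10×6 = 344
Green: 17×6 + 14×1 + 17×6 + 15×3 + 3×5 + 10×4 = 318
Orange: 17×3 + 14×4 + 17×3 + 15×4 + 3×4 + 10×3 = 260
Red: 17×1 + 14×3 + 17×4 + 15×2 + 3×3 + 10×5 = 216
Yellow: 17×4 + 14×2 + 17×1 + 15×6 + 3×1 + 10×1 = 216

Teal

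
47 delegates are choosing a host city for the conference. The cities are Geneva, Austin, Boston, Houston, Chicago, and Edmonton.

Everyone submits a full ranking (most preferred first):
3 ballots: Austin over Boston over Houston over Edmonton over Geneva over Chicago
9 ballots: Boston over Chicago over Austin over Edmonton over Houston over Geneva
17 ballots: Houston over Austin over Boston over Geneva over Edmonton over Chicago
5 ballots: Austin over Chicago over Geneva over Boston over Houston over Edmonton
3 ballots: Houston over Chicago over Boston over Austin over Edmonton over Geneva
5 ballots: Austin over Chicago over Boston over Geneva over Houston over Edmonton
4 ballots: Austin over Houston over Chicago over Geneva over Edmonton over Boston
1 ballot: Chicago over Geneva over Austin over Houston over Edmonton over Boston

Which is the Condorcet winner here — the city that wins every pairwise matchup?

Austin vs Geneva: 46–1
Austin vs Boston: 35–12
Austin vs Houston: 27–20
Austin vs Chicago: 34–13
Austin vs Edmonton: 47–0
Austin beats every other city.

Austin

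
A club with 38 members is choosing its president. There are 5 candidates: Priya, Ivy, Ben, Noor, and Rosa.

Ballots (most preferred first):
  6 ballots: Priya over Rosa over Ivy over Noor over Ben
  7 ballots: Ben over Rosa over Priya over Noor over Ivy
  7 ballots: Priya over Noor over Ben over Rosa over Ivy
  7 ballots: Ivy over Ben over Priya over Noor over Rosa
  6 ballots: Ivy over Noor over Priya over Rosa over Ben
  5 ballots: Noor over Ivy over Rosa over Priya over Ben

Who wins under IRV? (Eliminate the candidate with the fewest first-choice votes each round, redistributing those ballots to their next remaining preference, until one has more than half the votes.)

Priya

Round 1: Priya 13, Ivy 13, Ben 7, Noor 5, Rosa 0. Rosa eliminated.
Round 2: Priya 13, Ivy 13, Ben 7, Noor 5. Noor eliminated.
Round 3: Priya 13, Ivy 18, Ben 7. Ben eliminated.
Round 4: Priya 20, Ivy 18. Priya has a majority (≥20).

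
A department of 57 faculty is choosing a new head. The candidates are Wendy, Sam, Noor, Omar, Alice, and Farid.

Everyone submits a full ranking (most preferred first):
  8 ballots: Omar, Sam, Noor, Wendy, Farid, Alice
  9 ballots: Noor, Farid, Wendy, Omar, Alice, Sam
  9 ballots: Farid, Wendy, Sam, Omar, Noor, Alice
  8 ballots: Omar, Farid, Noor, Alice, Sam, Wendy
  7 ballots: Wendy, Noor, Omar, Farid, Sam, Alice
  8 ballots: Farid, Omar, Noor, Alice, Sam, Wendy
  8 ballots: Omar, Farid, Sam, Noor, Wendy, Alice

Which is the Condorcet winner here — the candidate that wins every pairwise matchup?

Omar vs Wendy: 32–25
Omar vs Sam: 48–9
Omar vs Noor: 41–16
Omar vs Alice: 57–0
Omar vs Farid: 31–26
Omar beats every other candidate.

Omar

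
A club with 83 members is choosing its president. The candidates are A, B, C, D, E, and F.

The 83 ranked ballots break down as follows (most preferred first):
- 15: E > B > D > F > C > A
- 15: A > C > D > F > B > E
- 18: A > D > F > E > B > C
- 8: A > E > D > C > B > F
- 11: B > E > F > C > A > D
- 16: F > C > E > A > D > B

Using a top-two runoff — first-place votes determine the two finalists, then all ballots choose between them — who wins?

Round 1 first-place votes: A 41, B 11, C 0, D 0, E 15, F 16. A and F advance.
Runoff: A is ranked above F on 41 ballots, F above A on 42.

F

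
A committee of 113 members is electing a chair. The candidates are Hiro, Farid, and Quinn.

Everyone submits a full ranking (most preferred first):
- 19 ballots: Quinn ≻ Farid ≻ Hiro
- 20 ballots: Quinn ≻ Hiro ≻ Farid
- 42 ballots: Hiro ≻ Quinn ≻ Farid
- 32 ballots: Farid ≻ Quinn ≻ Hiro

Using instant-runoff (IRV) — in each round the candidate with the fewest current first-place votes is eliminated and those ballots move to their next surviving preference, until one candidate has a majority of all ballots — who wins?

Quinn

Round 1: Hiro 42, Farid 32, Quinn 39. Farid eliminated.
Round 2: Hiro 42, Quinn 71. Quinn has a majority (≥57).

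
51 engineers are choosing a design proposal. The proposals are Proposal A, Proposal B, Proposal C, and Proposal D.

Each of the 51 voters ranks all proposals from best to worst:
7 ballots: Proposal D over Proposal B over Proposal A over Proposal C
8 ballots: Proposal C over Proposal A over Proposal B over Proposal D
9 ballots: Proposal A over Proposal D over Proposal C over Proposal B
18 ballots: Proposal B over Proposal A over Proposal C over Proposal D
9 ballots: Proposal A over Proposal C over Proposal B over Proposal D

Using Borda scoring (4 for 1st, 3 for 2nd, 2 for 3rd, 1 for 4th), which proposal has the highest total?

Proposal A

Proposal A: 7×2 + 8×3 + 9×4 + 18×3 + 9×4 = 164
Proposal B: 7×3 + 8×2 + 9×1 + 18×4 + 9×2 = 136
Proposal C: 7×1 + 8×4 + 9×2 + 18×2 + 9×3 = 120
Proposal D: 7×4 + 8×1 + 9×3 + 18×1 + 9×1 = 90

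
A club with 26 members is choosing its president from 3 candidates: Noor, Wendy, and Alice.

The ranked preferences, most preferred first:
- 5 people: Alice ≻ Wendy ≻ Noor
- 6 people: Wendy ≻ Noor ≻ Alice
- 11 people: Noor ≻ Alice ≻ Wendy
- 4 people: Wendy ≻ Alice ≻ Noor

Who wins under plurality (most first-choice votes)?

Noor

First-place votes: Noor 11, Wendy 10, Alice 5.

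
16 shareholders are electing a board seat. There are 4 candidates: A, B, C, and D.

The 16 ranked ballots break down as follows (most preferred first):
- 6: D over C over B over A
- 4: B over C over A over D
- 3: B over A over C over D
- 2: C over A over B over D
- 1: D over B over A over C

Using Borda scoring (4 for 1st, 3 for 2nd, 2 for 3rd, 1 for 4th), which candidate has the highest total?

B

A: 6×1 + 4×2 + 3×3 + 2×3 + 1×2 = 31
B: 6×2 + 4×4 + 3×4 + 2×2 + 1×3 = 47
C: 6×3 + 4×3 + 3×2 + 2×4 + 1×1 = 45
D: 6×4 + 4×1 + 3×1 + 2×1 + 1×4 = 37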